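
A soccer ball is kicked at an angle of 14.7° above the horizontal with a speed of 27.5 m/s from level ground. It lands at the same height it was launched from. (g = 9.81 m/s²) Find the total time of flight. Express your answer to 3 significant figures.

Vertical component: v_y = 27.5 sin 14.7° = 6.978 m/s.
For a projectile landing at launch height, time of flight is t = 2 v_y / g = 2 × 6.978 / 9.81 = 1.42 s.

1.42 s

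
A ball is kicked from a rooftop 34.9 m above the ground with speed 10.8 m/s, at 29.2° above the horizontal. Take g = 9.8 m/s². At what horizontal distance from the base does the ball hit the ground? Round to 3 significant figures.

Components: v_x = 10.8 cos 29.2° = 9.428 m/s, v_y = 10.8 sin 29.2° = 5.269 m/s.
Vertical: 0 = 34.9 + 5.269 t − ½(9.8) t² ⇒ 4.900 t² − 5.269 t − 34.9 = 0.
t = [5.269 + √(27.76 + 684.0)] / 9.800 = 3.260 s.
Horizontal: R = v_x · t = 9.428 × 3.260 = 30.7 m.

30.7 m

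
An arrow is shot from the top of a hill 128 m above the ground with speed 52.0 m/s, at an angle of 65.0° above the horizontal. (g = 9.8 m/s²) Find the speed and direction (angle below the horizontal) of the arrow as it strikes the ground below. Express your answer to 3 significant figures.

v_x = 52.0 cos 65.0° = 21.98 m/s (constant).
|v_y| at impact = √((47.13)² + 2×9.8×128) = 68.78 m/s.
Speed = √(21.98² + 68.78²) = 72.2 m/s; angle = arctan(68.78/21.98) = 72.3° below horizontal.

72.2 m/s at 72.3° below the horizontal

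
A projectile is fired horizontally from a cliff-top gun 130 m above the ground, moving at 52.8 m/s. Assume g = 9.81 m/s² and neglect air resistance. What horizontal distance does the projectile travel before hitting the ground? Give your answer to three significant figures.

272 m

Initial vertical velocity is zero, so the fall time comes from h = ½ g t²: t = √(2 × 130 / 9.81) = 5.148 s.
Horizontal motion is uniform at 52.8 m/s, so x = 52.8 × 5.148 = 272 m.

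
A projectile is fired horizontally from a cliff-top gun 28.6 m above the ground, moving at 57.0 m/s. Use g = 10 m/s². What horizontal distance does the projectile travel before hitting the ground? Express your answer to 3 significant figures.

Initial vertical velocity is zero, so the fall time comes from h = ½ g t²: t = √(2 × 28.6 / 10) = 2.392 s.
Horizontal motion is uniform at 57.0 m/s, so x = 57.0 × 2.392 = 136 m.

136 m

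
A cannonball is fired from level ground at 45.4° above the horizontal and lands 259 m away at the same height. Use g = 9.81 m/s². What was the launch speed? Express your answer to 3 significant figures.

50.4 m/s

On level ground, R = v₀² sin(2θ) / g, so v₀ = √(R g / sin 2θ).
sin(2 × 45.4°) = 0.9999.
v₀ = √(259 × 9.81 / 0.9999) = √2541 = 50.4 m/s.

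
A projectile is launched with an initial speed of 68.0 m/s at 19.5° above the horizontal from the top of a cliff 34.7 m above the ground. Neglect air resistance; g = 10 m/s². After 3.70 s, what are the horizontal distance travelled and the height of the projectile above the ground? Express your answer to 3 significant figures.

v_x = 68.0 cos 19.5° = 64.10 m/s; v_y0 = 68.0 sin 19.5° = 22.70 m/s.
x = v_x t = 64.10 × 3.70 = 237 m.
y = 34.7 + v_y0 t − ½ g t² = 50.2 m.

x = 237 m, y = 50.2 m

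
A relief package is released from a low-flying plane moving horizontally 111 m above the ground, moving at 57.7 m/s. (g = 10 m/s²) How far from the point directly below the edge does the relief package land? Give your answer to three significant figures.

272 m

Initial vertical velocity is zero, so the fall time comes from h = ½ g t²: t = √(2 × 111 / 10) = 4.712 s.
Horizontal motion is uniform at 57.7 m/s, so x = 57.7 × 4.712 = 272 m.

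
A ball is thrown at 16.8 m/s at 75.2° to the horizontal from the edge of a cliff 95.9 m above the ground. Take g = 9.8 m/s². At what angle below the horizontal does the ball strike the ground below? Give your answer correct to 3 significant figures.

v_x = 16.8 cos 75.2° = 4.291 m/s.
At impact |v_y| = √(v_y0² + 2 g h) = √(16.24² + 2×9.8×95.9) = 46.30 m/s.
Angle below horizontal = arctan(|v_y| / v_x) = arctan(46.30 / 4.291) = 84.7°.

84.7°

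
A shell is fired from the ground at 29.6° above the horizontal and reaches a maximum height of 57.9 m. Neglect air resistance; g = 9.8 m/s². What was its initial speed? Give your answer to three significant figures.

At maximum height v_y = 0, so (v₀ sin θ)² = 2 g H.
v₀ sin 29.6° = √(2 × 9.8 × 57.9) = 33.69 m/s.
v₀ = 33.69 / sin 29.6° = 33.69 / 0.4939 = 68.2 m/s.

68.2 m/s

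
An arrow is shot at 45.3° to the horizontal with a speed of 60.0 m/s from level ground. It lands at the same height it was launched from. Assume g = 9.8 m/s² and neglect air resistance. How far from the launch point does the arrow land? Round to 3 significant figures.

367 m

For level ground, R = v₀² sin(2θ) / g.
sin(2 × 45.3°) = sin 90.60° = 0.9999.
R = (60.0)² × 0.9999 / 9.8 = 367 m.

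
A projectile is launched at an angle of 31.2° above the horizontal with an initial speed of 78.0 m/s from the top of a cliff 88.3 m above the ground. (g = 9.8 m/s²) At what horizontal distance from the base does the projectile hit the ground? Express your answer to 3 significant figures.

670 m

Components: v_x = 78.0 cos 31.2° = 66.72 m/s, v_y = 78.0 sin 31.2° = 40.41 m/s.
Vertical: 0 = 88.3 + 40.41 t − ½(9.8) t² ⇒ 4.900 t² − 40.41 t − 88.3 = 0.
t = [40.41 + √(1633 + 1731)] / 9.800 = 10.04 s.
Horizontal: R = v_x · t = 66.72 × 10.04 = 670 m.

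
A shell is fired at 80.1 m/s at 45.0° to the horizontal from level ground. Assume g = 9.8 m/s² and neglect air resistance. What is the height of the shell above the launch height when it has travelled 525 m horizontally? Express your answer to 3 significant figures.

104 m

v_x = 80.1 cos 45.0° = 56.64 m/s, v_y0 = 80.1 sin 45.0° = 56.64 m/s.
Time to reach x = 525 m: t = x / v_x = 525 / 56.64 = 9.269 s.
y = v_y0 t − ½ g t² = 56.64×9.269 − 4.900×9.269² = 104 m.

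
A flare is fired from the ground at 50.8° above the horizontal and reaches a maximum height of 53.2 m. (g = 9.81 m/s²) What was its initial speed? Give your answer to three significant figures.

At maximum height v_y = 0, so (v₀ sin θ)² = 2 g H.
v₀ sin 50.8° = √(2 × 9.81 × 53.2) = 32.31 m/s.
v₀ = 32.31 / sin 50.8° = 32.31 / 0.7749 = 41.7 m/s.

41.7 m/s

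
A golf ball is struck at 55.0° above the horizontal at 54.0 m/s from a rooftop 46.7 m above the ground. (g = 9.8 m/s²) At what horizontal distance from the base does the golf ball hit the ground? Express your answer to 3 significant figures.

Components: v_x = 54.0 cos 55.0° = 30.97 m/s, v_y = 54.0 sin 55.0° = 44.23 m/s.
Vertical: 0 = 46.7 + 44.23 t − ½(9.8) t² ⇒ 4.900 t² − 44.23 t − 46.7 = 0.
t = [44.23 + √(1956 + 915.3)] / 9.800 = 9.981 s.
Horizontal: R = v_x · t = 30.97 × 9.981 = 309 m.

309 m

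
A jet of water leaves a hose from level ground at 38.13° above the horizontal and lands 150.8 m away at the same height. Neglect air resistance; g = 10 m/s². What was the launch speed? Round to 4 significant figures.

39.40 m/s

On level ground, R = v₀² sin(2θ) / g, so v₀ = √(R g / sin 2θ).
sin(2 × 38.13°) = 0.9714.
v₀ = √(150.8 × 10 / 0.9714) = √1552.4 = 39.40 m/s.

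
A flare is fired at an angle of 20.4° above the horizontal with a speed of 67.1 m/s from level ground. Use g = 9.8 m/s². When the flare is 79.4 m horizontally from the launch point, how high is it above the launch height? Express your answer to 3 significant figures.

21.7 m

v_x = 67.1 cos 20.4° = 62.89 m/s, v_y0 = 67.1 sin 20.4° = 23.39 m/s.
Time to reach x = 79.4 m: t = x / v_x = 79.4 / 62.89 = 1.263 s.
y = v_y0 t − ½ g t² = 23.39×1.263 − 4.900×1.263² = 21.7 m.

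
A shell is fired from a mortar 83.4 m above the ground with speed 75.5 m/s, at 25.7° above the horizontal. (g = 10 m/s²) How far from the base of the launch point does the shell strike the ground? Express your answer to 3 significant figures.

579 m

Components: v_x = 75.5 cos 25.7° = 68.03 m/s, v_y = 75.5 sin 25.7° = 32.74 m/s.
Vertical: 0 = 83.4 + 32.74 t − ½(10) t² ⇒ 5.000 t² − 32.74 t − 83.4 = 0.
t = [32.74 + √(1072 + 1668)] / 10.00 = 8.509 s.
Horizontal: R = v_x · t = 68.03 × 8.509 = 579 m.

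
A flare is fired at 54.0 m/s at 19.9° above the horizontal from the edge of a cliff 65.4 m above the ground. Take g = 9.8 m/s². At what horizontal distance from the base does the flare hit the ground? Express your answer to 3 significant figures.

Components: v_x = 54.0 cos 19.9° = 50.78 m/s, v_y = 54.0 sin 19.9° = 18.38 m/s.
Vertical: 0 = 65.4 + 18.38 t − ½(9.8) t² ⇒ 4.900 t² − 18.38 t − 65.4 = 0.
t = [18.38 + √(337.8 + 1282)] / 9.800 = 5.982 s.
Horizontal: R = v_x · t = 50.78 × 5.982 = 304 m.

304 m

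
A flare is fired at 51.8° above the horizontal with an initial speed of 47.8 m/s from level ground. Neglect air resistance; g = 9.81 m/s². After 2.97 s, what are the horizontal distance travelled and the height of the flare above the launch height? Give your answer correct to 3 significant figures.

x = 87.8 m, y = 68.3 m

v_x = 47.8 cos 51.8° = 29.56 m/s; v_y0 = 47.8 sin 51.8° = 37.56 m/s.
x = v_x t = 29.56 × 2.97 = 87.8 m.
y = v_y0 t − ½ g t² = 37.56×2.97 − 4.905×2.97² = 68.3 m.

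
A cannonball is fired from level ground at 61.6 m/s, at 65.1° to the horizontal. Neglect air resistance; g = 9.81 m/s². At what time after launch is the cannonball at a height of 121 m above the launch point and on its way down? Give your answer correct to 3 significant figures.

v_y0 = 61.6 sin 65.1° = 55.87 m/s.
Set y = v_y0 t − ½ g t² = 121: 4.905 t² − 55.87 t + 121 = 0.
t = [55.87 ± √(3121 − 2374)] / 9.81 = (55.87 ± 27.33) / 9.81, giving t = 2.91 s or t = 8.48 s.
On the way down corresponds to the larger root: t = 8.48 s.

8.48 s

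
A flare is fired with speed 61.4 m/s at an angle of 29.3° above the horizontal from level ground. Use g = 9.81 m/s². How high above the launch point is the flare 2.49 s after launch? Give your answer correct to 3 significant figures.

44.4 m

v_y0 = 61.4 sin 29.3° = 30.05 m/s.
y(t) = v_y0 t − ½ g t² = 30.05×2.49 − 4.905×2.49² = 44.4 m.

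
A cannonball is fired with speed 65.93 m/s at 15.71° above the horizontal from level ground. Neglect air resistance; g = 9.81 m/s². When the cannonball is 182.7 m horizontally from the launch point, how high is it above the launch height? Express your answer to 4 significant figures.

10.74 m

v_x = 65.93 cos 15.71° = 63.467 m/s, v_y0 = 65.93 sin 15.71° = 17.852 m/s.
Time to reach x = 182.7 m: t = x / v_x = 182.7 / 63.467 = 2.8787 s.
y = v_y0 t − ½ g t² = 17.852×2.8787 − 4.905×2.8787² = 10.74 m.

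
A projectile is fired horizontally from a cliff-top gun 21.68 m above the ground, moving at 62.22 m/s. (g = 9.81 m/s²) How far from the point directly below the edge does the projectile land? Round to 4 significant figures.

Initial vertical velocity is zero, so the fall time comes from h = ½ g t²: t = √(2 × 21.68 / 9.81) = 2.1024 s.
Horizontal motion is uniform at 62.22 m/s, so x = 62.22 × 2.1024 = 130.8 m.

130.8 m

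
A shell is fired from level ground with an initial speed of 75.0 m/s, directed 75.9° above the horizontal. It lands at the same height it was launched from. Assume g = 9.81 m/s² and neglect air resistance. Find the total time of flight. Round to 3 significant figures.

14.8 s

Vertical component: v_y = 75.0 sin 75.9° = 72.74 m/s.
For a projectile landing at launch height, time of flight is t = 2 v_y / g = 2 × 72.74 / 9.81 = 14.8 s.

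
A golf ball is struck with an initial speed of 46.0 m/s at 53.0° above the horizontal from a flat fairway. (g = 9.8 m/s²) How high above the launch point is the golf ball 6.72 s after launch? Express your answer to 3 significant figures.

25.6 m

v_y0 = 46.0 sin 53.0° = 36.74 m/s.
y(t) = v_y0 t − ½ g t² = 36.74×6.72 − 4.900×6.72² = 25.6 m.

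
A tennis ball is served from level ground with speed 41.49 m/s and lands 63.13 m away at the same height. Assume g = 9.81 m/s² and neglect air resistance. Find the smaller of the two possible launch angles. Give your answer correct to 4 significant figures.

Level-ground range: R = v₀² sin(2θ)/g ⇒ sin 2θ = R g / v₀² = 63.13×9.81/41.49² = 0.3598.
2θ = arcsin(0.3598) = 21.088° or 180° − 21.088° = 158.912°.
So θ = 10.54° or θ = 79.46°.

10.54°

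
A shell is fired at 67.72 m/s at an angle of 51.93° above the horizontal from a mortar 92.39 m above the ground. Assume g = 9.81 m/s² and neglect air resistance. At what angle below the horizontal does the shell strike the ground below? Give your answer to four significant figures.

v_x = 67.72 cos 51.93° = 41.758 m/s.
At impact |v_y| = √(v_y0² + 2 g h) = √(53.313² + 2×9.81×92.39) = 68.227 m/s.
Angle below horizontal = arctan(|v_y| / v_x) = arctan(68.227 / 41.758) = 58.53°.

58.53°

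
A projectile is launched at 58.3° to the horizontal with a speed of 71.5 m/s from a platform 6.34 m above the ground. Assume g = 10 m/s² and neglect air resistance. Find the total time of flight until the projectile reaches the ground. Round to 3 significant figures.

12.3 s

Vertical component: v_y = 71.5 sin 58.3° = 60.83 m/s.
Taking up as positive with launch at y = 6.34 m, landing at y = 0: 0 = 6.34 + 60.83 t − ½(10) t².
Solving 5.000 t² − 60.83 t − 6.34 = 0 gives t = [60.83 + √(60.83² + 4·5.000·6.34)] / 10.00 = 12.3 s.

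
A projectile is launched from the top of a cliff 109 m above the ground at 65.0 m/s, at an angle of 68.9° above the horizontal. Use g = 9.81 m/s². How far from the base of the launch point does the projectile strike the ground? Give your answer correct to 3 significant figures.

327 m

Components: v_x = 65.0 cos 68.9° = 23.40 m/s, v_y = 65.0 sin 68.9° = 60.64 m/s.
Vertical: 0 = 109 + 60.64 t − ½(9.81) t² ⇒ 4.905 t² − 60.64 t − 109 = 0.
t = [60.64 + √(3677 + 2139)] / 9.810 = 13.96 s.
Horizontal: R = v_x · t = 23.40 × 13.96 = 327 m.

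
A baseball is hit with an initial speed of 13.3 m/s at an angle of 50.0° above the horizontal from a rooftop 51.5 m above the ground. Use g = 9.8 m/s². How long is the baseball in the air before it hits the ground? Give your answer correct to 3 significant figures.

Vertical component: v_y = 13.3 sin 50.0° = 10.19 m/s.
Taking up as positive with launch at y = 51.5 m, landing at y = 0: 0 = 51.5 + 10.19 t − ½(9.8) t².
Solving 4.900 t² − 10.19 t − 51.5 = 0 gives t = [10.19 + √(10.19² + 4·4.900·51.5)] / 9.800 = 4.44 s.

4.44 s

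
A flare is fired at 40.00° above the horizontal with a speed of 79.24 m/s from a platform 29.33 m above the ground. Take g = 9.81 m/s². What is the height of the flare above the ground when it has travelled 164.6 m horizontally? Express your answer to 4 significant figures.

v_x = 79.24 cos 40.00° = 60.701 m/s, v_y0 = 79.24 sin 40.00° = 50.934 m/s.
Time to reach x = 164.6 m: t = x / v_x = 164.6 / 60.701 = 2.7117 s.
y = 29.33 + v_y0 t − ½ g t² = 29.33 + 50.934×2.7117 − 4.905×2.7117² = 131.4 m.

131.4 m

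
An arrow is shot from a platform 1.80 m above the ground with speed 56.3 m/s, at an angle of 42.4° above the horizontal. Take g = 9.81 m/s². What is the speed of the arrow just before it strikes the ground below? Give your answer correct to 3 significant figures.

v_x = 56.3 cos 42.4° = 41.58 m/s is unchanged throughout.
For the vertical component, v_y² = v_y0² + 2 g h = (37.96)² + 2×9.81×1.80 = 1476, so |v_y| = 38.42 m/s.
Impact speed = √(v_x² + v_y²) = √(1729 + 1476) = 56.6 m/s.

56.6 m/s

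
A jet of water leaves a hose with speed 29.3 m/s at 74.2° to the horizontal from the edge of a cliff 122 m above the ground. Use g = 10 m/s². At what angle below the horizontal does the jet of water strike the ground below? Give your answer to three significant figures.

82.0°

v_x = 29.3 cos 74.2° = 7.978 m/s.
At impact |v_y| = √(v_y0² + 2 g h) = √(28.19² + 2×10×122) = 56.87 m/s.
Angle below horizontal = arctan(|v_y| / v_x) = arctan(56.87 / 7.978) = 82.0°.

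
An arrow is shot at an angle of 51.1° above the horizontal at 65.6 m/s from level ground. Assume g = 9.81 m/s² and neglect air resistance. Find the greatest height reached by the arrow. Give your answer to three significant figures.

133 m

Vertical component of launch velocity: v_y = 65.6 sin 51.1° = 51.05 m/s.
At the highest point the vertical velocity is zero, so v_y² = 2 g h_max.
h_max = (51.05)² / (2 × 9.81) = 2606 / 19.62 = 133 m.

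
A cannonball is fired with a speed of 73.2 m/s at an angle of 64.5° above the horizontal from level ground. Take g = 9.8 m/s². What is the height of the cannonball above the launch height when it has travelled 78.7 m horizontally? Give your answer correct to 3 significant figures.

134 m

v_x = 73.2 cos 64.5° = 31.51 m/s, v_y0 = 73.2 sin 64.5° = 66.07 m/s.
Time to reach x = 78.7 m: t = x / v_x = 78.7 / 31.51 = 2.498 s.
y = v_y0 t − ½ g t² = 66.07×2.498 − 4.900×2.498² = 134 m.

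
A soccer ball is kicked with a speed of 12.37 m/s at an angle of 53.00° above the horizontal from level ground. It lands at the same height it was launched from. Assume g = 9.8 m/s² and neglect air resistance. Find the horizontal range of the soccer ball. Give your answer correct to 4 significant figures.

For level ground, R = v₀² sin(2θ) / g.
sin(2 × 53.00°) = sin 106.00° = 0.9613.
R = (12.37)² × 0.9613 / 9.8 = 15.01 m.

15.01 m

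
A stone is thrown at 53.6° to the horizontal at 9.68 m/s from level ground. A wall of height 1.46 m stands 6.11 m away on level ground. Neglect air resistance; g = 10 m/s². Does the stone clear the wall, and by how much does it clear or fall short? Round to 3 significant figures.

v_x = 9.68 cos 53.6° = 5.744 m/s; v_y0 = 9.68 sin 53.6° = 7.791 m/s.
Time to reach the wall: t = 6.11 / 5.744 = 1.064 s.
Height at that point: y = 7.791×1.064 − 5.000×1.064² = 2.629 m.
That is 2.629 − 1.46 = 1.17 m above the top of the wall, so the stone clears it.

Yes — it clears the wall by 1.17 m.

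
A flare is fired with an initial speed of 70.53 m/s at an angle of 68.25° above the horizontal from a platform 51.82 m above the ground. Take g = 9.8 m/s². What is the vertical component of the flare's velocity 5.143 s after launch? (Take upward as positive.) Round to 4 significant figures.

15.11 m/s

Initial vertical component: v_y0 = 70.53 sin 68.25° = 65.509 m/s.
v_y(t) = v_y0 − g t = 65.509 − 9.8 × 5.143 = 15.11 m/s.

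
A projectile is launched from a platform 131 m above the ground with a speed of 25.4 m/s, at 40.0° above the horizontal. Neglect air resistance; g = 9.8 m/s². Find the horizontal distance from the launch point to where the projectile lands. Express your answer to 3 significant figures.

138 m

Components: v_x = 25.4 cos 40.0° = 19.46 m/s, v_y = 25.4 sin 40.0° = 16.33 m/s.
Vertical: 0 = 131 + 16.33 t − ½(9.8) t² ⇒ 4.900 t² − 16.33 t − 131 = 0.
t = [16.33 + √(266.7 + 2568)] / 9.800 = 7.099 s.
Horizontal: R = v_x · t = 19.46 × 7.099 = 138 m.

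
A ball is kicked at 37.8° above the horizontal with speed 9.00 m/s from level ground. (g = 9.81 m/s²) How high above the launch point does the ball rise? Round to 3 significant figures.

Vertical component of launch velocity: v_y = 9.00 sin 37.8° = 5.516 m/s.
At the highest point the vertical velocity is zero, so v_y² = 2 g h_max.
h_max = (5.516)² / (2 × 9.81) = 30.43 / 19.62 = 1.55 m.

1.55 m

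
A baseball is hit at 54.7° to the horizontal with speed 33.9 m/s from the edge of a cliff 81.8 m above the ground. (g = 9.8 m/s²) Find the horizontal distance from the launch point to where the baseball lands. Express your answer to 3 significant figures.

Components: v_x = 33.9 cos 54.7° = 19.59 m/s, v_y = 33.9 sin 54.7° = 27.67 m/s.
Vertical: 0 = 81.8 + 27.67 t − ½(9.8) t² ⇒ 4.900 t² − 27.67 t − 81.8 = 0.
t = [27.67 + √(765.6 + 1603)] / 9.800 = 7.790 s.
Horizontal: R = v_x · t = 19.59 × 7.790 = 153 m.

153 m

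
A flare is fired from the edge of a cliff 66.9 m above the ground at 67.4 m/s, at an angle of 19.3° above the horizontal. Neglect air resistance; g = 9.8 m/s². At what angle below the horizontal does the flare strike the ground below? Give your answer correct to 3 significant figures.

33.8°

v_x = 67.4 cos 19.3° = 63.61 m/s.
At impact |v_y| = √(v_y0² + 2 g h) = √(22.28² + 2×9.8×66.9) = 42.52 m/s.
Angle below horizontal = arctan(|v_y| / v_x) = arctan(42.52 / 63.61) = 33.8°.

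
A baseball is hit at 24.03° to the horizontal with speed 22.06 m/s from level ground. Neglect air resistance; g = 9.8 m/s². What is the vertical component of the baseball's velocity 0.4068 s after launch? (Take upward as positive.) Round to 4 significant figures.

Initial vertical component: v_y0 = 22.06 sin 24.03° = 8.9832 m/s.
v_y(t) = v_y0 − g t = 8.9832 − 9.8 × 0.4068 = 4.997 m/s.

4.997 m/s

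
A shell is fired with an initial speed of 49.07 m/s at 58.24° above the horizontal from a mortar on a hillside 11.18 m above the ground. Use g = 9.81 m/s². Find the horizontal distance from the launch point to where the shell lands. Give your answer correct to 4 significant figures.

Components: v_x = 49.07 cos 58.24° = 25.829 m/s, v_y = 49.07 sin 58.24° = 41.722 m/s.
Vertical: 0 = 11.18 + 41.722 t − ½(9.81) t² ⇒ 4.905 t² − 41.722 t − 11.18 = 0.
t = [41.722 + √(1740.7 + 219.35)] / 9.810 = 8.7660 s.
Horizontal: R = v_x · t = 25.829 × 8.7660 = 226.4 m.

226.4 m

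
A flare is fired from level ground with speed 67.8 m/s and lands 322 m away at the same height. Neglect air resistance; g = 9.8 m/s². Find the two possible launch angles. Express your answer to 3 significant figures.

21.7° and 68.3°

Level-ground range: R = v₀² sin(2θ)/g ⇒ sin 2θ = R g / v₀² = 322×9.8/67.8² = 0.6865.
2θ = arcsin(0.6865) = 43.35° or 180° − 43.35° = 136.65°.
So θ = 21.7° or θ = 68.3°.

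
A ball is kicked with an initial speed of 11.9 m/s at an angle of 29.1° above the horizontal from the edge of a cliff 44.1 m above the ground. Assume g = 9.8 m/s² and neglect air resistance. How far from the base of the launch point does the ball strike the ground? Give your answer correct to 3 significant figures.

37.9 m

Components: v_x = 11.9 cos 29.1° = 10.40 m/s, v_y = 11.9 sin 29.1° = 5.787 m/s.
Vertical: 0 = 44.1 + 5.787 t − ½(9.8) t² ⇒ 4.900 t² − 5.787 t − 44.1 = 0.
t = [5.787 + √(33.49 + 864.4)] / 9.800 = 3.648 s.
Horizontal: R = v_x · t = 10.40 × 3.648 = 37.9 m.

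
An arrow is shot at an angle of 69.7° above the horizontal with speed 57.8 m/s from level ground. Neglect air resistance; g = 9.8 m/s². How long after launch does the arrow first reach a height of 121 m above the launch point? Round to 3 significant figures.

v_y0 = 57.8 sin 69.7° = 54.21 m/s.
Set y = v_y0 t − ½ g t² = 121: 4.900 t² − 54.21 t + 121 = 0.
t = [54.21 ± √(2939 − 2372)] / 9.8 = (54.21 ± 23.81) / 9.8, giving t = 3.10 s or t = 7.96 s.
The arrow is on the way up at the first time, so t = 3.10 s.

3.10 s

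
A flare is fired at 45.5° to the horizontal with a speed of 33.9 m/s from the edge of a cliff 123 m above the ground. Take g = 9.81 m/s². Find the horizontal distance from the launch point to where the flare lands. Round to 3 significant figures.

Components: v_x = 33.9 cos 45.5° = 23.76 m/s, v_y = 33.9 sin 45.5° = 24.18 m/s.
Vertical: 0 = 123 + 24.18 t − ½(9.81) t² ⇒ 4.905 t² − 24.18 t − 123 = 0.
t = [24.18 + √(584.7 + 2413)] / 9.810 = 8.046 s.
Horizontal: R = v_x · t = 23.76 × 8.046 = 191 m.

191 m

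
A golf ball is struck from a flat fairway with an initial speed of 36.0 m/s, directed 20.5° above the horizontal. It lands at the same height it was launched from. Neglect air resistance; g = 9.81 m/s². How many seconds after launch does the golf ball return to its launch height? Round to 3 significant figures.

2.57 s

Vertical component: v_y = 36.0 sin 20.5° = 12.61 m/s.
For a projectile landing at launch height, time of flight is t = 2 v_y / g = 2 × 12.61 / 9.81 = 2.57 s.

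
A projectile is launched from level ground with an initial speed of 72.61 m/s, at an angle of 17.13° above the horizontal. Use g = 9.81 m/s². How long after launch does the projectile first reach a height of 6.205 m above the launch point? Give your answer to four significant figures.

0.3125 s

v_y0 = 72.61 sin 17.13° = 21.387 m/s.
Set y = v_y0 t − ½ g t² = 6.205: 4.905 t² − 21.387 t + 6.205 = 0.
t = [21.387 ± √(457.40 − 121.74)] / 9.81 = (21.387 ± 18.321) / 9.81, giving t = 0.3125 s or t = 4.048 s.
The projectile is on the way up at the first time, so t = 0.3125 s.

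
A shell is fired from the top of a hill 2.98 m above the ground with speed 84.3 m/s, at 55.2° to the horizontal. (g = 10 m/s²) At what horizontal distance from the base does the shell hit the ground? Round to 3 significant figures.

Components: v_x = 84.3 cos 55.2° = 48.11 m/s, v_y = 84.3 sin 55.2° = 69.22 m/s.
Vertical: 0 = 2.98 + 69.22 t − ½(10) t² ⇒ 5.000 t² − 69.22 t − 2.98 = 0.
t = [69.22 + √(4791 + 59.60)] / 10.00 = 13.89 s.
Horizontal: R = v_x · t = 48.11 × 13.89 = 668 m.

668 m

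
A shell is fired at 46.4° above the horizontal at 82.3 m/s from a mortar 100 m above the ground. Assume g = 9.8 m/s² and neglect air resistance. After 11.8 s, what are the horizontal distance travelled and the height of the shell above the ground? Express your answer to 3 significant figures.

v_x = 82.3 cos 46.4° = 56.76 m/s; v_y0 = 82.3 sin 46.4° = 59.60 m/s.
x = v_x t = 56.76 × 11.8 = 670 m.
y = 100 + v_y0 t − ½ g t² = 121 m.

x = 670 m, y = 121 m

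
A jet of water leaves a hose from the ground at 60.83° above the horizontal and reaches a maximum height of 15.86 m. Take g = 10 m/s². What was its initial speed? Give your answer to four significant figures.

At maximum height v_y = 0, so (v₀ sin θ)² = 2 g H.
v₀ sin 60.83° = √(2 × 10 × 15.86) = 17.810 m/s.
v₀ = 17.810 / sin 60.83° = 17.810 / 0.8732 = 20.40 m/s.

20.40 m/s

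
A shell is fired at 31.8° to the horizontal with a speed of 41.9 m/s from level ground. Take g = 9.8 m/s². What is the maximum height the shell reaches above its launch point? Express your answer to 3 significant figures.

Vertical component of launch velocity: v_y = 41.9 sin 31.8° = 22.08 m/s.
At the highest point the vertical velocity is zero, so v_y² = 2 g h_max.
h_max = (22.08)² / (2 × 9.8) = 487.5 / 19.60 = 24.9 m.

24.9 m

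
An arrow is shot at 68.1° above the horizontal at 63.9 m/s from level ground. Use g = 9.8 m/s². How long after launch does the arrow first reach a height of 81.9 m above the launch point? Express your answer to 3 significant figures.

1.59 s

v_y0 = 63.9 sin 68.1° = 59.29 m/s.
Set y = v_y0 t − ½ g t² = 81.9: 4.900 t² − 59.29 t + 81.9 = 0.
t = [59.29 ± √(3515 − 1605)] / 9.8 = (59.29 ± 43.70) / 9.8, giving t = 1.59 s or t = 10.5 s.
The arrow is on the way up at the first time, so t = 1.59 s.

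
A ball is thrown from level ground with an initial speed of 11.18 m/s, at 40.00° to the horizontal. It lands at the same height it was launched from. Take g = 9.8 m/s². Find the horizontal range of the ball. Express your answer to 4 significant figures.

For level ground, R = v₀² sin(2θ) / g.
sin(2 × 40.00°) = sin 80.000° = 0.9848.
R = (11.18)² × 0.9848 / 9.8 = 12.56 m.

12.56 m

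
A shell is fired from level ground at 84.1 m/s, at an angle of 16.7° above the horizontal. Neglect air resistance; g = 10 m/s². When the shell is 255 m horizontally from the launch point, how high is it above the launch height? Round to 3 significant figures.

26.4 m

v_x = 84.1 cos 16.7° = 80.55 m/s, v_y0 = 84.1 sin 16.7° = 24.17 m/s.
Time to reach x = 255 m: t = x / v_x = 255 / 80.55 = 3.166 s.
y = v_y0 t − ½ g t² = 24.17×3.166 − 5.000×3.166² = 26.4 m.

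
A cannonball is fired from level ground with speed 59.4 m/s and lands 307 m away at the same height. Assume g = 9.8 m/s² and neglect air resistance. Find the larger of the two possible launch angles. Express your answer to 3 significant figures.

Level-ground range: R = v₀² sin(2θ)/g ⇒ sin 2θ = R g / v₀² = 307×9.8/59.4² = 0.8527.
2θ = arcsin(0.8527) = 58.51° or 180° − 58.51° = 121.49°.
So θ = 29.3° or θ = 60.7°.

60.7°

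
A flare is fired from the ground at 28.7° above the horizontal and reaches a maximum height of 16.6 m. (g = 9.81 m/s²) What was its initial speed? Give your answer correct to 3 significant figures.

37.6 m/s

At maximum height v_y = 0, so (v₀ sin θ)² = 2 g H.
v₀ sin 28.7° = √(2 × 9.81 × 16.6) = 18.05 m/s.
v₀ = 18.05 / sin 28.7° = 18.05 / 0.4802 = 37.6 m/s.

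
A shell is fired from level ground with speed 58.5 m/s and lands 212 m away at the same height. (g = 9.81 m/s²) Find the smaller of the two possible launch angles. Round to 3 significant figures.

18.7°

Level-ground range: R = v₀² sin(2θ)/g ⇒ sin 2θ = R g / v₀² = 212×9.81/58.5² = 0.6077.
2θ = arcsin(0.6077) = 37.42° or 180° − 37.42° = 142.58°.
So θ = 18.7° or θ = 71.3°.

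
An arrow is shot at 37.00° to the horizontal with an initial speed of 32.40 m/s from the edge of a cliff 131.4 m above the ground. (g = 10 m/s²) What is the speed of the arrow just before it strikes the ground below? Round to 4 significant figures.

v_x = 32.40 cos 37.00° = 25.876 m/s is unchanged throughout.
For the vertical component, v_y² = v_y0² + 2 g h = (19.499)² + 2×10×131.4 = 3008.2, so |v_y| = 54.847 m/s.
Impact speed = √(v_x² + v_y²) = √(669.57 + 3008.2) = 60.64 m/s.

60.64 m/s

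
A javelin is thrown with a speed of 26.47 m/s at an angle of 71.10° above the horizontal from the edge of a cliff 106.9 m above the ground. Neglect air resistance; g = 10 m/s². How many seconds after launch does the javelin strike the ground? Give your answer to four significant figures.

Vertical component: v_y = 26.47 sin 71.10° = 25.043 m/s.
Taking up as positive with launch at y = 106.9 m, landing at y = 0: 0 = 106.9 + 25.043 t − ½(10) t².
Solving 5.000 t² − 25.043 t − 106.9 = 0 gives t = [25.043 + √(25.043² + 4·5.000·106.9)] / 10.00 = 7.763 s.

7.763 s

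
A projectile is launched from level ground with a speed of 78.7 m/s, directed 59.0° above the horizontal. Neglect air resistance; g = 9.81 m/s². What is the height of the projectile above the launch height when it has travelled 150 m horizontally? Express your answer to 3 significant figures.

v_x = 78.7 cos 59.0° = 40.53 m/s, v_y0 = 78.7 sin 59.0° = 67.46 m/s.
Time to reach x = 150 m: t = x / v_x = 150 / 40.53 = 3.701 s.
y = v_y0 t − ½ g t² = 67.46×3.701 − 4.905×3.701² = 182 m.

182 m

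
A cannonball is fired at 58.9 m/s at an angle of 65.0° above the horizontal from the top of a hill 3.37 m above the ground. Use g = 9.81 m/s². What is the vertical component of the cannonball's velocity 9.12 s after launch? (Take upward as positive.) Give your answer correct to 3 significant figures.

Initial vertical component: v_y0 = 58.9 sin 65.0° = 53.38 m/s.
v_y(t) = v_y0 − g t = 53.38 − 9.81 × 9.12 = -36.1 m/s.

-36.1 m/s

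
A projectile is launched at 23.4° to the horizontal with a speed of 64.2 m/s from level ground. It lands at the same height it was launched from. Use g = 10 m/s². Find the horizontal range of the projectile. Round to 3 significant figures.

Components: v_x = 64.2 cos 23.4° = 58.92 m/s, v_y = 64.2 sin 23.4° = 25.50 m/s.
Time of flight (same landing height): t = 2 v_y / g = 2 × 25.50 / 10 = 5.100 s.
Range: R = v_x · t = 58.92 × 5.100 = 300 m.

300 m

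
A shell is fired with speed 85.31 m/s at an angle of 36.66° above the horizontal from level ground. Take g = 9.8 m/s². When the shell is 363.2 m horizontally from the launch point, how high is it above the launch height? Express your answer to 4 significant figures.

132.3 m

v_x = 85.31 cos 36.66° = 68.435 m/s, v_y0 = 85.31 sin 36.66° = 50.936 m/s.
Time to reach x = 363.2 m: t = x / v_x = 363.2 / 68.435 = 5.3072 s.
y = v_y0 t − ½ g t² = 50.936×5.3072 − 4.900×5.3072² = 132.3 m.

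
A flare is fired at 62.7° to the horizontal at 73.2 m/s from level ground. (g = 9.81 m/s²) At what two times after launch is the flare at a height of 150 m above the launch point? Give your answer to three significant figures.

v_y0 = 73.2 sin 62.7° = 65.05 m/s.
Set y = v_y0 t − ½ g t² = 150: 4.905 t² − 65.05 t + 150 = 0.
t = [65.05 ± √(4232 − 2943)] / 9.81 = (65.05 ± 35.90) / 9.81, giving t = 2.97 s or t = 10.3 s.
So the flare is at 150 m at t = 2.97 s (rising) and t = 10.3 s (falling).

2.97 s and 10.3 s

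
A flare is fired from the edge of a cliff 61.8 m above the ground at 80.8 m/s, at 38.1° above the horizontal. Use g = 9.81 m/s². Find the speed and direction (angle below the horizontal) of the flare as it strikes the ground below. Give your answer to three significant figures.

v_x = 80.8 cos 38.1° = 63.58 m/s (constant).
|v_y| at impact = √((49.86)² + 2×9.81×61.8) = 60.82 m/s.
Speed = √(63.58² + 60.82²) = 88.0 m/s; angle = arctan(60.82/63.58) = 43.7° below horizontal.

88.0 m/s at 43.7° below the horizontal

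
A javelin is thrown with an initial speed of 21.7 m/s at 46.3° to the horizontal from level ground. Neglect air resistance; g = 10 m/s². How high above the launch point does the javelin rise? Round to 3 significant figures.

Vertical component of launch velocity: v_y = 21.7 sin 46.3° = 15.69 m/s.
At the highest point the vertical velocity is zero, so v_y² = 2 g h_max.
h_max = (15.69)² / (2 × 10) = 246.2 / 20.00 = 12.3 m.

12.3 m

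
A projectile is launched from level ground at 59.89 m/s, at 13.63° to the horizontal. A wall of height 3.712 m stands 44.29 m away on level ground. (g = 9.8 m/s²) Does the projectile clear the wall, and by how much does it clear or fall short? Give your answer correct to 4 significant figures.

v_x = 59.89 cos 13.63° = 58.203 m/s; v_y0 = 59.89 sin 13.63° = 14.113 m/s.
Time to reach the wall: t = 44.29 / 58.203 = 0.76096 s.
Height at that point: y = 14.113×0.76096 − 4.900×0.76096² = 7.9020 m.
That is 7.9020 − 3.712 = 4.190 m above the top of the wall, so the projectile clears it.

Yes — it clears the wall by 4.190 m.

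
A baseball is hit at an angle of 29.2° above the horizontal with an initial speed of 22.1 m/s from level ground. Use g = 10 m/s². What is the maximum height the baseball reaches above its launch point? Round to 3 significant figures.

5.81 m

Vertical component of launch velocity: v_y = 22.1 sin 29.2° = 10.78 m/s.
At the highest point the vertical velocity is zero, so v_y² = 2 g h_max.
h_max = (10.78)² / (2 × 10) = 116.2 / 20.00 = 5.81 m.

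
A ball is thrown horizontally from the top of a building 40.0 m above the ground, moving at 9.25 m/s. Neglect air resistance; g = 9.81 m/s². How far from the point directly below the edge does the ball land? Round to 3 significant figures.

26.4 m

Initial vertical velocity is zero, so the fall time comes from h = ½ g t²: t = √(2 × 40.0 / 9.81) = 2.856 s.
Horizontal motion is uniform at 9.25 m/s, so x = 9.25 × 2.856 = 26.4 m.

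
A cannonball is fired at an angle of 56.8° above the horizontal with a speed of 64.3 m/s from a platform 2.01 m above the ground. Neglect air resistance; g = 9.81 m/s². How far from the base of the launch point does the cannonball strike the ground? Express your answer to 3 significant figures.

388 m

Components: v_x = 64.3 cos 56.8° = 35.21 m/s, v_y = 64.3 sin 56.8° = 53.80 m/s.
Vertical: 0 = 2.01 + 53.80 t − ½(9.81) t² ⇒ 4.905 t² − 53.80 t − 2.01 = 0.
t = [53.80 + √(2894 + 39.44)] / 9.810 = 11.01 s.
Horizontal: R = v_x · t = 35.21 × 11.01 = 388 m.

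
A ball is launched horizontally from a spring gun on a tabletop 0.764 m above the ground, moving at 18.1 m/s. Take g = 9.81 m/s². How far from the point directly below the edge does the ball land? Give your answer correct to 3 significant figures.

7.14 m

Initial vertical velocity is zero, so the fall time comes from h = ½ g t²: t = √(2 × 0.764 / 9.81) = 0.3947 s.
Horizontal motion is uniform at 18.1 m/s, so x = 18.1 × 0.3947 = 7.14 m.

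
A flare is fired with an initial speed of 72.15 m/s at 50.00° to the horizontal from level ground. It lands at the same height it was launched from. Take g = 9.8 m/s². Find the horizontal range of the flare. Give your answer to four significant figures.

Components: v_x = 72.15 cos 50.00° = 46.377 m/s, v_y = 72.15 sin 50.00° = 55.270 m/s.
Time of flight (same landing height): t = 2 v_y / g = 2 × 55.270 / 9.8 = 11.280 s.
Range: R = v_x · t = 46.377 × 11.280 = 523.1 m.

523.1 m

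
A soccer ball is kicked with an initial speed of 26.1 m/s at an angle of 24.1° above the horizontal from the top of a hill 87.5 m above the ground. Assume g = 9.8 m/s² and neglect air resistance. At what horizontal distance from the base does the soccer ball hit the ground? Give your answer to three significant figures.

130 m

Components: v_x = 26.1 cos 24.1° = 23.82 m/s, v_y = 26.1 sin 24.1° = 10.66 m/s.
Vertical: 0 = 87.5 + 10.66 t − ½(9.8) t² ⇒ 4.900 t² − 10.66 t − 87.5 = 0.
t = [10.66 + √(113.6 + 1715)] / 9.800 = 5.451 s.
Horizontal: R = v_x · t = 23.82 × 5.451 = 130 m.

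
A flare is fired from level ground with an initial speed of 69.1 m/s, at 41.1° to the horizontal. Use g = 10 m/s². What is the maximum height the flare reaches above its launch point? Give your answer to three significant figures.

Vertical component of launch velocity: v_y = 69.1 sin 41.1° = 45.42 m/s.
At the highest point the vertical velocity is zero, so v_y² = 2 g h_max.
h_max = (45.42)² / (2 × 10) = 2063 / 20.00 = 103 m.

103 m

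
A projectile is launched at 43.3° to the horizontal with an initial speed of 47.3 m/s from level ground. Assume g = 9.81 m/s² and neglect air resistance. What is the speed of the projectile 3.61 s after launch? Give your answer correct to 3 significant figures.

34.6 m/s

v_x = 47.3 cos 43.3° = 34.42 m/s (constant).
v_y(t) = 47.3 sin 43.3° − g t = 32.44 − 9.81 × 3.61 = -2.974 m/s.
Speed = √(v_x² + v_y²) = √(1185 + 8.845) = 34.6 m/s.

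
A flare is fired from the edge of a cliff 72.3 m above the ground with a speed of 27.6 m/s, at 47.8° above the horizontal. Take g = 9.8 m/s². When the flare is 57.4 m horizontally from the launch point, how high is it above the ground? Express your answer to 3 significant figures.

88.6 m

v_x = 27.6 cos 47.8° = 18.54 m/s, v_y0 = 27.6 sin 47.8° = 20.45 m/s.
Time to reach x = 57.4 m: t = x / v_x = 57.4 / 18.54 = 3.096 s.
y = 72.3 + v_y0 t − ½ g t² = 72.3 + 20.45×3.096 − 4.900×3.096² = 88.6 m.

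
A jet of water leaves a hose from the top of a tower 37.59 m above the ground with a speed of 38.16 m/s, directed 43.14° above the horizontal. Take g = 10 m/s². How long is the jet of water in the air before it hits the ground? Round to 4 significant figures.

Vertical component: v_y = 38.16 sin 43.14° = 26.093 m/s.
Taking up as positive with launch at y = 37.59 m, landing at y = 0: 0 = 37.59 + 26.093 t − ½(10) t².
Solving 5.000 t² − 26.093 t − 37.59 = 0 gives t = [26.093 + √(26.093² + 4·5.000·37.59)] / 10.00 = 6.394 s.

6.394 s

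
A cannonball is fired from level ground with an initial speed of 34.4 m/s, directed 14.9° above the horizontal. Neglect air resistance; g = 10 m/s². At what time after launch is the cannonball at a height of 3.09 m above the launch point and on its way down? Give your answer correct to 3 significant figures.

1.29 s

v_y0 = 34.4 sin 14.9° = 8.845 m/s.
Set y = v_y0 t − ½ g t² = 3.09: 5.000 t² − 8.845 t + 3.09 = 0.
t = [8.845 ± √(78.23 − 61.80)] / 10 = (8.845 ± 4.053) / 10, giving t = 0.479 s or t = 1.29 s.
On the way down corresponds to the larger root: t = 1.29 s.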